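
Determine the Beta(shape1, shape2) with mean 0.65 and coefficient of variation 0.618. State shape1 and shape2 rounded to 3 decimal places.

σ = CV·μ = 0.618×0.65 = 0.40170, so σ² = 0.161363.
s+1 = μ(1−μ)/σ² = 0.2275/0.161363 = 1.4099, so s = shape1+shape2 = 0.4099.
shape1 = μs = 0.266, shape2 = (1−μ)s = 0.143.

shape1 = 0.266, shape2 = 0.143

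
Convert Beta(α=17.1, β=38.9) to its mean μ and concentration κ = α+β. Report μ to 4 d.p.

μ = 0.3054, κ = 56.0

κ = α+β = 17.1+38.9 = 56.0; μ = α/κ = 17.1/56.0 = 0.3054.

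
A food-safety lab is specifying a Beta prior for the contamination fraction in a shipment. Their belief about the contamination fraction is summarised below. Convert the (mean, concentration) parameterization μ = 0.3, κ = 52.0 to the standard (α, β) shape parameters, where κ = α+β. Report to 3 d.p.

α = 15.600, β = 36.400

Split κ in proportion μ : (1−μ): α = 0.3·52.0 = 15.600, β = 52.0 − 15.600 = 36.400.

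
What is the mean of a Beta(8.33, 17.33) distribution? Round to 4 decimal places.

0.3246

E[X] = α/(α+β) = 8.33/25.66 = 0.3246.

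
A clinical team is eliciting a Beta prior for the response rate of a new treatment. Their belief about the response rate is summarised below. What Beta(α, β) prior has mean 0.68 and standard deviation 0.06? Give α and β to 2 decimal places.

α = 40.42, β = 19.02

σ² = 0.06² = 0.0036.
With s = α+β, Var = μ(1−μ)/(s+1), so s+1 = (0.68×0.32)/0.0036 = 60.4444 and s = 59.4444.
α = μs = 40.42, β = (1−μ)s = 19.02.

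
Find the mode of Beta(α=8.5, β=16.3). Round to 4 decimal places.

0.3289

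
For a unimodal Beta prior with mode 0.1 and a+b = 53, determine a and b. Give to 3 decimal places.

For a,b>1 the mode is (a−1)/(a+b−2), so a = mode·(κ−2)+1 = 0.1×51+1 = 6.100.
And b = (1−mode)·(κ−2)+1 = 0.9×51+1 = 46.900.

a = 6.100, b = 46.900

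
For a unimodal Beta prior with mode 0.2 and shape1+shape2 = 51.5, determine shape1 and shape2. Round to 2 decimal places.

shape1 = 10.90, shape2 = 40.60

Mode = (shape1−1)/(κ−2) with κ = shape1+shape2, so shape1−1 = 0.2·49.5 = 9.90.
shape1 = 10.90; shape2 = κ − shape1 = 40.60.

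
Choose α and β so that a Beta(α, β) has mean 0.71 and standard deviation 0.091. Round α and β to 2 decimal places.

α = 16.94, β = 6.92

σ² = 0.091² = 0.008281.
With s = α+β, Var = μ(1−μ)/(s+1), so s+1 = (0.71×0.29)/0.008281 = 24.8641 and s = 23.8641.
α = μs = 16.94, β = (1−μ)s = 6.92.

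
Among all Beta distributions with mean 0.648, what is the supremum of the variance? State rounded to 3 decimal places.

0.228

Var = μ(1−μ)/(α+β+1), which approaches μ(1−μ) as α+β → 0.
So the supremum is μ(1−μ) = 0.648×0.352 = 0.228.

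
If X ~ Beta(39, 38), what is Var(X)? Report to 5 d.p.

0.00320

μ = 39/77 = 0.506494; Var = μ(1−μ)/(α+β+1) = 0.2499578/78 = 0.00320.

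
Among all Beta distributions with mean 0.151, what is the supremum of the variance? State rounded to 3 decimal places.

0.128

Var = μ(1−μ)/(α+β+1), which approaches μ(1−μ) as α+β → 0.
So the supremum is μ(1−μ) = 0.151×0.849 = 0.128.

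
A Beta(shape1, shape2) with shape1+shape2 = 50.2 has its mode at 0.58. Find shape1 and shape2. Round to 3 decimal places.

For shape1,shape2>1 the mode is (shape1−1)/(shape1+shape2−2), so shape1 = mode·(κ−2)+1 = 0.58×48.2+1 = 28.956.
And shape2 = (1−mode)·(κ−2)+1 = 0.42×48.2+1 = 21.244.

shape1 = 28.956, shape2 = 21.244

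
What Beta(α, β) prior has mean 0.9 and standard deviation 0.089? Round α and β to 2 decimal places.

α = 9.33, β = 1.04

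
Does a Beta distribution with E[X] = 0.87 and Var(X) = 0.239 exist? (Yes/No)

A Beta with mean μ has variance μ(1−μ)/(α+β+1) < μ(1−μ).
Here μ(1−μ) = 0.87×0.13 = 0.1131, and 0.239 ≥ 0.1131.

No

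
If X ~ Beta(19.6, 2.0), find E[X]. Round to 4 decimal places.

0.9074

E[X] = α/(α+β) = 19.6/21.6 = 0.9074.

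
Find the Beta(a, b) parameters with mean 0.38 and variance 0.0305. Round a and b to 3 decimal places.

a = 2.555, b = 4.169

Write ν = a+b; then a = μν and Var = μ(1−μ)/(ν+1).
ν = μ(1−μ)/Var − 1 = 0.2356/0.0305 − 1 = 6.7246.
a = 0.38·6.7246 = 2.555, b = 0.62·6.7246 = 4.169.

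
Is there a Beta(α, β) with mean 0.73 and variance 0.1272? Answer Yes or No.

Yes

For any Beta, Var(X) < E[X]·(1−E[X]).
Here μ(1−μ) = 0.73×0.27 = 0.1971, and 0.1272 < 0.1971.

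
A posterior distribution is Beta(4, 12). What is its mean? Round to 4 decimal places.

E[X] = α/(α+β) = 4/16 = 0.2500.

0.2500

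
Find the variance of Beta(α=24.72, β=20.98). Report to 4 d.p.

0.0053

Var = αβ/[(α+β)²(α+β+1)] = (24.72×20.98)/(45.70²×46.70) = 518.6256/97532.483000 = 0.0053.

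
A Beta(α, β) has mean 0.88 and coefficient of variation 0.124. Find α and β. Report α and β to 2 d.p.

Var = (CV·μ)² = (0.124×0.88)² = 0.011907.
α+β = μ(1−μ)/Var − 1 = 0.1056/0.011907 − 1 = 7.8686.
Thus α = 0.88·7.8686 = 6.92 and β = 0.12·7.8686 = 0.94.

α = 6.92, β = 0.94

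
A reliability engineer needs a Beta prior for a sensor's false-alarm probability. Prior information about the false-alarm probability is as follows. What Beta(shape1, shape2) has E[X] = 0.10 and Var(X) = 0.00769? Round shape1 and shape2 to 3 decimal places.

shape1 = 1.070, shape2 = 9.633

By moment matching, shape1+shape2 = μ(1−μ)/σ² − 1 = (0.10·0.90)/0.00769 − 1 = 11.7035 − 1 = 10.7035.
Since shape1/(shape1+shape2) = μ, shape1 = 0.10·10.7035 = 1.070 and shape2 = 0.90·10.7035 = 9.633.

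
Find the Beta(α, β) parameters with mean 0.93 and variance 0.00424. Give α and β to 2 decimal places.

By moment matching, α+β = μ(1−μ)/σ² − 1 = (0.93·0.07)/0.00424 − 1 = 15.3538 − 1 = 14.3538.
Since α/(α+β) = μ, α = 0.93·14.3538 = 13.35 and β = 0.07·14.3538 = 1.00.

α = 13.35, β = 1.00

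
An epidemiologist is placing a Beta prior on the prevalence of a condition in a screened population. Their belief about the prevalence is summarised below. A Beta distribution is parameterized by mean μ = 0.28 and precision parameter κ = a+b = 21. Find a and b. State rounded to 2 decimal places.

a = 5.88, b = 15.12

Split κ in proportion μ : (1−μ): a = 0.28·21 = 5.88, b = 21 − 5.88 = 15.12.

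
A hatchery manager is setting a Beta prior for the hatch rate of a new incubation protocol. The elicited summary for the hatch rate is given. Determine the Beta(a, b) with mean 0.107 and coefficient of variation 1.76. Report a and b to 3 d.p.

σ = CV·μ = 1.76×0.107 = 0.18832, so σ² = 0.035464.
s+1 = μ(1−μ)/σ² = 0.095551/0.035464 = 2.6943, so s = a+b = 1.6943.
a = μs = 0.181, b = (1−μ)s = 1.513.

a = 0.181, b = 1.513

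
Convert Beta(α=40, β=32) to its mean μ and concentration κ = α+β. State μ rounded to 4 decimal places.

κ = α+β = 40+32 = 72; μ = α/κ = 40/72 = 0.5556.

μ = 0.5556, κ = 72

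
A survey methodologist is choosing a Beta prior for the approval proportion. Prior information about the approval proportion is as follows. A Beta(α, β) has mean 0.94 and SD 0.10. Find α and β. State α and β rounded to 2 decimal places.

α = 4.36, β = 0.28

First σ² = 0.0100. Setting α = μn, β = (1−μ)n with n = α+β,
μ(1−μ)/(n+1) = 0.0100 ⇒ n+1 = 0.0564/0.0100 = 5.6400 ⇒ n = 4.6400.
Hence α = 0.94×4.6400 = 4.36, β = 0.06×4.6400 = 0.28.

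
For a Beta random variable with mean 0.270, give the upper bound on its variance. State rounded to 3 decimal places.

0.197

Var = μ(1−μ)/(α+β+1), which approaches μ(1−μ) as α+β → 0.
So the supremum is μ(1−μ) = 0.270×0.730 = 0.197.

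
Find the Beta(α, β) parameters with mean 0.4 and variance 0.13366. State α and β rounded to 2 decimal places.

By moment matching, α+β = μ(1−μ)/σ² − 1 = (0.4·0.6)/0.13366 − 1 = 1.7956 − 1 = 0.7956.
Since α/(α+β) = μ, α = 0.4·0.7956 = 0.32 and β = 0.6·0.7956 = 0.48.

α = 0.32, β = 0.48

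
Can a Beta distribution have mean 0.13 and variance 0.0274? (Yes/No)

Yes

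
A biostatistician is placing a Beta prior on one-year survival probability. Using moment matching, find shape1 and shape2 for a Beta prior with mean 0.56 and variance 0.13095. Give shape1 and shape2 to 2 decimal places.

shape1 = 0.49, shape2 = 0.39

By moment matching, shape1+shape2 = μ(1−μ)/σ² − 1 = (0.56·0.44)/0.13095 − 1 = 1.8816 − 1 = 0.8816.
Since shape1/(shape1+shape2) = μ, shape1 = 0.56·0.8816 = 0.49 and shape2 = 0.44·0.8816 = 0.39.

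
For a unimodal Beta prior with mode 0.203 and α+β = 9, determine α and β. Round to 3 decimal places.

α = 2.421, β = 6.579

For α,β>1 the mode is (α−1)/(α+β−2), so α = mode·(κ−2)+1 = 0.203×7+1 = 2.421.
And β = (1−mode)·(κ−2)+1 = 0.797×7+1 = 6.579.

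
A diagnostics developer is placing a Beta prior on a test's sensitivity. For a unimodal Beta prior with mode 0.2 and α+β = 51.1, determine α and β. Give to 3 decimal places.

α = 10.820, β = 40.280

For α,β>1 the mode is (α−1)/(α+β−2), so α = mode·(κ−2)+1 = 0.2×49.1+1 = 10.820.
And β = (1−mode)·(κ−2)+1 = 0.8×49.1+1 = 40.280.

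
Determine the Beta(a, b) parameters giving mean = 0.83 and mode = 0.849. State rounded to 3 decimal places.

Let s = a+b. Mean gives a = μs = 0.83s; mode gives (a−1)/(s−2) = 0.849.
Substituting: 0.83s − 1 = 0.849(s−2) = 0.849s − 1.698, so -0.019s = -0.698 and s = 36.7368.
Then a = 0.83×36.7368 = 30.492 and b = s−a = 6.245.

a = 30.492, b = 6.245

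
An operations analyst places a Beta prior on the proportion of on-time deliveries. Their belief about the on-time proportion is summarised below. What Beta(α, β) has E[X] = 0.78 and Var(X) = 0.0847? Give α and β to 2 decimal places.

α = 0.80, β = 0.23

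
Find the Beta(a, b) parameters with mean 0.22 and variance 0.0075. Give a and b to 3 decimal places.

By moment matching, a+b = μ(1−μ)/σ² − 1 = (0.22·0.78)/0.0075 − 1 = 22.8800 − 1 = 21.8800.
Since a/(a+b) = μ, a = 0.22·21.8800 = 4.814 and b = 0.78·21.8800 = 17.066.

a = 4.814, b = 17.066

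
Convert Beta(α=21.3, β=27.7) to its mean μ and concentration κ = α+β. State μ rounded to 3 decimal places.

μ = 0.435, κ = 49.0

κ = α+β = 21.3+27.7 = 49.0; μ = α/κ = 21.3/49.0 = 0.435.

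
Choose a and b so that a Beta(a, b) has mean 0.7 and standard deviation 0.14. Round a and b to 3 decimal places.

a = 6.800, b = 2.914

σ² = 0.14² = 0.0196.
With s = a+b, Var = μ(1−μ)/(s+1), so s+1 = (0.7×0.3)/0.0196 = 10.7143 and s = 9.7143.
a = μs = 6.800, b = (1−μ)s = 2.914.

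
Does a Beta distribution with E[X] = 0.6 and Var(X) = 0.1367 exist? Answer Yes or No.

For any Beta, Var(X) < E[X]·(1−E[X]).
Here μ(1−μ) = 0.6×0.4 = 0.24, and 0.1367 < 0.24.

Yes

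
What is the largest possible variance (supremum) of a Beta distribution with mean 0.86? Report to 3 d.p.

Var = μ(1−μ)/(α+β+1), which approaches μ(1−μ) as α+β → 0.
So the supremum is μ(1−μ) = 0.86×0.14 = 0.120.

0.120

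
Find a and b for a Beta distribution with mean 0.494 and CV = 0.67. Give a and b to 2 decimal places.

a = 0.63, b = 0.65

Var = (CV·μ)² = (0.67×0.494)² = 0.109548.
a+b = μ(1−μ)/Var − 1 = 0.249964/0.109548 − 1 = 1.2818.
Thus a = 0.494·1.2818 = 0.63 and b = 0.506·1.2818 = 0.65.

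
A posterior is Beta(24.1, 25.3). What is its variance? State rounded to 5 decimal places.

0.00496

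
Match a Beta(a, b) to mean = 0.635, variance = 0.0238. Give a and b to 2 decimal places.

Let s = a+b. The Beta variance is μ(1−μ)/(s+1).
So s+1 = μ(1−μ)/σ² = (0.635×0.365)/0.0238 = 0.231775/0.0238 = 9.7384, giving s = 8.7384.
Then a = μs = 0.635×8.7384 = 5.55 and b = (1−μ)s = 0.365×8.7384 = 3.19.

a = 5.55, b = 3.19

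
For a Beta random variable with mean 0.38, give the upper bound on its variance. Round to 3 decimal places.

0.236

Var = μ(1−μ)/(α+β+1), which approaches μ(1−μ) as α+β → 0.
So the supremum is μ(1−μ) = 0.38×0.62 = 0.236.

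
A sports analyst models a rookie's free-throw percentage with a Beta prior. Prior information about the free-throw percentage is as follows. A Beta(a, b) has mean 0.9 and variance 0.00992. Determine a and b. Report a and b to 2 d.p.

a = 7.27, b = 0.81

Write ν = a+b; then a = μν and Var = μ(1−μ)/(ν+1).
ν = μ(1−μ)/Var − 1 = 0.09/0.00992 − 1 = 8.0726.
a = 0.9·8.0726 = 7.27, b = 0.1·8.0726 = 0.81.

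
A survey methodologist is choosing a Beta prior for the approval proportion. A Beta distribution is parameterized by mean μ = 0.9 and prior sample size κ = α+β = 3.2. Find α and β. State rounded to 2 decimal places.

α = 2.88, β = 0.32

α = μκ = 0.9×3.2 = 2.88 and β = (1−μ)κ = 0.1×3.2 = 0.32.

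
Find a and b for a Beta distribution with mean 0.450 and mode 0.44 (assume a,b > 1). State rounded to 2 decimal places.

With s = a+b: μ = a/s and mode = (a−1)/(s−2). Eliminating a = μs,
μs − 1 = m(s−2) ⇒ s(μ−m) = 1−2m ⇒ s = 0.12/0.010 = 12.0000.
So a = μs = 5.40, b = (1−μ)s = 6.60.

a = 5.40, b = 6.60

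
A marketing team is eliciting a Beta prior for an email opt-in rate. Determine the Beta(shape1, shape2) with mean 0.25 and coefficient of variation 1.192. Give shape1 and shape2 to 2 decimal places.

shape1 = 0.28, shape2 = 0.83

Var = (CV·μ)² = (1.192×0.25)² = 0.088804.
shape1+shape2 = μ(1−μ)/Var − 1 = 0.1875/0.088804 − 1 = 1.1114.
Thus shape1 = 0.25·1.1114 = 0.28 and shape2 = 0.75·1.1114 = 0.83.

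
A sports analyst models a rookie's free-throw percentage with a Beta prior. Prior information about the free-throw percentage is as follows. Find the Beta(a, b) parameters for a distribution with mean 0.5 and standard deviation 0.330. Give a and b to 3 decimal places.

σ² = 0.330² = 0.108900.
With s = a+b, Var = μ(1−μ)/(s+1), so s+1 = (0.5×0.5)/0.108900 = 2.2957 and s = 1.2957.
a = μs = 0.648, b = (1−μ)s = 0.648.

a = 0.648, b = 0.648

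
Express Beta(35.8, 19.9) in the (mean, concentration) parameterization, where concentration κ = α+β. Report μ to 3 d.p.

μ = 0.643, κ = 55.7

κ = α+β = 35.8+19.9 = 55.7; μ = α/κ = 35.8/55.7 = 0.643.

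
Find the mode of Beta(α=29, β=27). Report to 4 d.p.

0.5185

With α,β > 1, mode = (α−1)/(α+β−2) = 28/54 = 0.5185.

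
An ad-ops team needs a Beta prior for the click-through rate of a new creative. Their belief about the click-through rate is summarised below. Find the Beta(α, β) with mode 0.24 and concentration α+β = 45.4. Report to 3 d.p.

Since the density peak of Beta(α,β) is at (α−1)/(α+β−2),
α = 1 + 0.24(45.4−2) = 11.416 and β = 45.4 − 11.416 = 33.984.

α = 11.416, β = 33.984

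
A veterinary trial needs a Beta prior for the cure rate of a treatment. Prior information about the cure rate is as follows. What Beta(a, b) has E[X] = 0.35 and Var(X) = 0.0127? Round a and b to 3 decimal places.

Write ν = a+b; then a = μν and Var = μ(1−μ)/(ν+1).
ν = μ(1−μ)/Var − 1 = 0.2275/0.0127 − 1 = 16.9134.
a = 0.35·16.9134 = 5.920, b = 0.65·16.9134 = 10.994.

a = 5.920, b = 10.994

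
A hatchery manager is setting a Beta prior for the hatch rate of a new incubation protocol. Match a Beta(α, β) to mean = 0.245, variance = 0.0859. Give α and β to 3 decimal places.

Let s = α+β. The Beta variance is μ(1−μ)/(s+1).
So s+1 = μ(1−μ)/σ² = (0.245×0.755)/0.0859 = 0.184975/0.0859 = 2.1534, giving s = 1.1534.
Then α = μs = 0.245×1.1534 = 0.283 and β = (1−μ)s = 0.755×1.1534 = 0.871.

α = 0.283, β = 0.871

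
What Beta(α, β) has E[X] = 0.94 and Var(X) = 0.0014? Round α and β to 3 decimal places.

α = 36.929, β = 2.357

Let s = α+β. The Beta variance is μ(1−μ)/(s+1).
So s+1 = μ(1−μ)/σ² = (0.94×0.06)/0.0014 = 0.0564/0.0014 = 40.2857, giving s = 39.2857.
Then α = μs = 0.94×39.2857 = 36.929 and β = (1−μ)s = 0.06×39.2857 = 2.357.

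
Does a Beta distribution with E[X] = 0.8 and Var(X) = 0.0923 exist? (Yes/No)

The Beta variance bound is σ² < μ(1−μ).
Here μ(1−μ) = 0.8×0.2 = 0.16, and 0.0923 < 0.16.

Yes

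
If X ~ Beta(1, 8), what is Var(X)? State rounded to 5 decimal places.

0.00988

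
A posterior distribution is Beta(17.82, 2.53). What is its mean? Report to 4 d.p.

0.8757

E[X] = α/(α+β) = 17.82/20.35 = 0.8757.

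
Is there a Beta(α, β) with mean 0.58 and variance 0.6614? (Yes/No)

No

The Beta variance bound is σ² < μ(1−μ).
Here μ(1−μ) = 0.58×0.42 = 0.2436, and 0.6614 ≥ 0.2436.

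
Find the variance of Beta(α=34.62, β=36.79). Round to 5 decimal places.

0.00345

μ = 34.62/71.41 = 0.484806; Var = μ(1−μ)/(α+β+1) = 0.2497691/72.41 = 0.00345.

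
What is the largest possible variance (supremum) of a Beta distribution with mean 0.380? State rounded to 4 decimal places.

Var = μ(1−μ)/(α+β+1), which approaches μ(1−μ) as α+β → 0.
So the supremum is μ(1−μ) = 0.380×0.620 = 0.2356.

0.2356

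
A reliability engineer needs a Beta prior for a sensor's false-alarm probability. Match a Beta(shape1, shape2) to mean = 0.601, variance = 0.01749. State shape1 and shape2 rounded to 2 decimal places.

shape1 = 7.64, shape2 = 5.07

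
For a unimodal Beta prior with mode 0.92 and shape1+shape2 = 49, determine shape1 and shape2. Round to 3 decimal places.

shape1 = 44.240, shape2 = 4.760

Since the density peak of Beta(shape1,shape2) is at (shape1−1)/(shape1+shape2−2),
shape1 = 1 + 0.92(49−2) = 44.240 and shape2 = 49 − 44.240 = 4.760.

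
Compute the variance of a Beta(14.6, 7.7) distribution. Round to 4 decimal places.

0.0097

α+β = 22.3 and αβ = 112.42, so Var = αβ/[(α+β)²(α+β+1)] = 112.42/11586.857 = 0.0097.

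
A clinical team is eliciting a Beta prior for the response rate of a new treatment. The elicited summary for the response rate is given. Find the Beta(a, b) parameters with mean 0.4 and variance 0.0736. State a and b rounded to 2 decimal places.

By moment matching, a+b = μ(1−μ)/σ² − 1 = (0.4·0.6)/0.0736 − 1 = 3.2609 − 1 = 2.2609.
Since a/(a+b) = μ, a = 0.4·2.2609 = 0.90 and b = 0.6·2.2609 = 1.36.

a = 0.90, b = 1.36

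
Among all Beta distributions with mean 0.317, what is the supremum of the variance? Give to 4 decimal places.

Var = μ(1−μ)/(α+β+1), which approaches μ(1−μ) as α+β → 0.
So the supremum is μ(1−μ) = 0.317×0.683 = 0.2165.

0.2165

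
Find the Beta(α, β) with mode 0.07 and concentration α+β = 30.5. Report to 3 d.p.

For α,β>1 the mode is (α−1)/(α+β−2), so α = mode·(κ−2)+1 = 0.07×28.5+1 = 2.995.
And β = (1−mode)·(κ−2)+1 = 0.93×28.5+1 = 27.505.

α = 2.995, β = 27.505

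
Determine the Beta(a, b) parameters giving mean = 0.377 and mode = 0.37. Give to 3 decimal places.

a = 14.003, b = 23.140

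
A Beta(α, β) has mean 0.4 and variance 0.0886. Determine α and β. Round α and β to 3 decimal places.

α = 0.684, β = 1.025

Write ν = α+β; then α = μν and Var = μ(1−μ)/(ν+1).
ν = μ(1−μ)/Var − 1 = 0.24/0.0886 − 1 = 1.7088.
α = 0.4·1.7088 = 0.684, β = 0.6·1.7088 = 1.025.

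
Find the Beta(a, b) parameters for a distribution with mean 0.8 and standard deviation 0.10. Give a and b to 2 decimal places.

Variance = 0.10² = 0.0100. The moment-matching identity a+b = μ(1−μ)/Var − 1 gives
a+b = 0.16/0.0100 − 1 = 15.0000, so a = μ·15.0000 = 12.00 and b = (1−μ)·15.0000 = 3.00.

a = 12.00, b = 3.00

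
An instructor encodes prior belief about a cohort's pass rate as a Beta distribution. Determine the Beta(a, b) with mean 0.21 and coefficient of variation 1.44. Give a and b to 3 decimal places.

Var = (CV·μ)² = (1.44×0.21)² = 0.091446.
a+b = μ(1−μ)/Var − 1 = 0.1659/0.091446 − 1 = 0.8142.
Thus a = 0.21·0.8142 = 0.171 and b = 0.79·0.8142 = 0.643.

a = 0.171, b = 0.643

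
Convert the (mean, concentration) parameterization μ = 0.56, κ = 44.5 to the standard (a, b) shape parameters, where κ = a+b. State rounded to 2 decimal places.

a = 24.92, b = 19.58

Split κ in proportion μ : (1−μ): a = 0.56·44.5 = 24.92, b = 44.5 − 24.92 = 19.58.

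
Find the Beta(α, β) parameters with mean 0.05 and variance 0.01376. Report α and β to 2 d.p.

By moment matching, α+β = μ(1−μ)/σ² − 1 = (0.05·0.95)/0.01376 − 1 = 3.4520 − 1 = 2.4520.
Since α/(α+β) = μ, α = 0.05·2.4520 = 0.12 and β = 0.95·2.4520 = 2.33.

α = 0.12, β = 2.33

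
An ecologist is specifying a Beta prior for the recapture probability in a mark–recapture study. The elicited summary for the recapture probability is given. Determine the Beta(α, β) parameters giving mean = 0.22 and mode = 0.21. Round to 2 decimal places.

With s = α+β: μ = α/s and mode = (α−1)/(s−2). Eliminating α = μs,
μs − 1 = m(s−2) ⇒ s(μ−m) = 1−2m ⇒ s = 0.58/0.01 = 58.0000.
So α = μs = 12.76, β = (1−μ)s = 45.24.

α = 12.76, β = 45.24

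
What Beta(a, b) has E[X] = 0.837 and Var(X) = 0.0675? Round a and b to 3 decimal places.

a = 0.855, b = 0.166

By moment matching, a+b = μ(1−μ)/σ² − 1 = (0.837·0.163)/0.0675 − 1 = 2.0212 − 1 = 1.0212.
Since a/(a+b) = μ, a = 0.837·1.0212 = 0.855 and b = 0.163·1.0212 = 0.166.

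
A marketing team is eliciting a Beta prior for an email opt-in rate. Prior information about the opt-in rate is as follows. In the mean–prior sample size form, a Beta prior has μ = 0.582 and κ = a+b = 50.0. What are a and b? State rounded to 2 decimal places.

a = 29.10, b = 20.90

Split κ in proportion μ : (1−μ): a = 0.582·50.0 = 29.10, b = 50.0 − 29.10 = 20.90.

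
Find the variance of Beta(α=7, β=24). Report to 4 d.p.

0.0055

μ = 7/31 = 0.225806; Var = μ(1−μ)/(α+β+1) = 0.1748179/32 = 0.0055.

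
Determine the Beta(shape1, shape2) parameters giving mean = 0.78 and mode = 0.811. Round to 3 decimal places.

shape1 = 15.650, shape2 = 4.414

Let s = shape1+shape2. Mean gives shape1 = μs = 0.78s; mode gives (shape1−1)/(s−2) = 0.811.
Substituting: 0.78s − 1 = 0.811(s−2) = 0.811s − 1.622, so -0.031s = -0.622 and s = 20.0645.
Then shape1 = 0.78×20.0645 = 15.650 and shape2 = s−shape1 = 4.414.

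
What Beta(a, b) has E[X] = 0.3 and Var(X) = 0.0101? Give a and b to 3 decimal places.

By moment matching, a+b = μ(1−μ)/σ² − 1 = (0.3·0.7)/0.0101 − 1 = 20.7921 − 1 = 19.7921.
Since a/(a+b) = μ, a = 0.3·19.7921 = 5.938 and b = 0.7·19.7921 = 13.854.

a = 5.938, b = 13.854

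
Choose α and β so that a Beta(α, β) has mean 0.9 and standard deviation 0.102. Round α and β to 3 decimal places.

First σ² = 0.010404. Setting α = μn, β = (1−μ)n with n = α+β,
μ(1−μ)/(n+1) = 0.010404 ⇒ n+1 = 0.09/0.010404 = 8.6505 ⇒ n = 7.6505.
Hence α = 0.9×7.6505 = 6.885, β = 0.1×7.6505 = 0.765.

α = 6.885, β = 0.765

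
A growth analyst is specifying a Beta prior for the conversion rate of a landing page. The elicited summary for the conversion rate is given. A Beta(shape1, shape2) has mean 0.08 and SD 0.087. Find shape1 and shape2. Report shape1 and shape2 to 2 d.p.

First σ² = 0.007569. Setting shape1 = μn, shape2 = (1−μ)n with n = shape1+shape2,
μ(1−μ)/(n+1) = 0.007569 ⇒ n+1 = 0.0736/0.007569 = 9.7239 ⇒ n = 8.7239.
Hence shape1 = 0.08×8.7239 = 0.70, shape2 = 0.92×8.7239 = 8.03.

shape1 = 0.70, shape2 = 8.03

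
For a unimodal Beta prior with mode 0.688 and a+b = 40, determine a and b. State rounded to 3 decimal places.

a = 27.144, b = 12.856

For a,b>1 the mode is (a−1)/(a+b−2), so a = mode·(κ−2)+1 = 0.688×38+1 = 27.144.
And b = (1−mode)·(κ−2)+1 = 0.312×38+1 = 12.856.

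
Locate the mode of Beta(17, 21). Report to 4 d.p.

0.4444

With α,β > 1, mode = (α−1)/(α+β−2) = 16/36 = 0.4444.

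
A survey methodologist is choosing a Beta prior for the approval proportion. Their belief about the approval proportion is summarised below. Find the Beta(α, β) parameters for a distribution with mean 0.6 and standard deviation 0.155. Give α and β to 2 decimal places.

Variance = 0.155² = 0.024025. The moment-matching identity α+β = μ(1−μ)/Var − 1 gives
α+β = 0.24/0.024025 − 1 = 8.9896, so α = μ·8.9896 = 5.39 and β = (1−μ)·8.9896 = 3.60.

α = 5.39, β = 3.60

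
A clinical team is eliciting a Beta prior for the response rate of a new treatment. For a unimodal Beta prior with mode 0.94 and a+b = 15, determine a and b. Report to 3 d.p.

a = 13.220, b = 1.780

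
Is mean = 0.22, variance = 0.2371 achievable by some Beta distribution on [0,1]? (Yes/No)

No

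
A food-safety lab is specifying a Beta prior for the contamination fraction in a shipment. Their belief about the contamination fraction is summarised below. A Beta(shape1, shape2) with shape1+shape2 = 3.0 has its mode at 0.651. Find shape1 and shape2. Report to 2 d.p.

shape1 = 1.65, shape2 = 1.35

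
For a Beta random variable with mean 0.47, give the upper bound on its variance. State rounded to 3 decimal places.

0.249

Var = μ(1−μ)/(α+β+1), which approaches μ(1−μ) as α+β → 0.
So the supremum is μ(1−μ) = 0.47×0.53 = 0.249.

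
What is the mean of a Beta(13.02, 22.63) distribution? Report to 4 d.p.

0.3652

The Beta mean is α/(α+β) = 13.02/(13.02+22.63) = 0.3652.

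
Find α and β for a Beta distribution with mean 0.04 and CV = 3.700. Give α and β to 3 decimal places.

α = 0.030, β = 0.723

Var = (CV·μ)² = (3.700×0.04)² = 0.021904.
α+β = μ(1−μ)/Var − 1 = 0.0384/0.021904 − 1 = 0.7531.
Thus α = 0.04·0.7531 = 0.030 and β = 0.96·0.7531 = 0.723.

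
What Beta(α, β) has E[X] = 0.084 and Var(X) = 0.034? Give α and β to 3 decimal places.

α = 0.106, β = 1.157

Write ν = α+β; then α = μν and Var = μ(1−μ)/(ν+1).
ν = μ(1−μ)/Var − 1 = 0.076944/0.034 − 1 = 1.2631.
α = 0.084·1.2631 = 0.106, β = 0.916·1.2631 = 1.157.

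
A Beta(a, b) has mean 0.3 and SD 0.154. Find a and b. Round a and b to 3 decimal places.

a = 2.356, b = 5.498

Variance = 0.154² = 0.023716. The moment-matching identity a+b = μ(1−μ)/Var − 1 gives
a+b = 0.21/0.023716 − 1 = 7.8548, so a = μ·7.8548 = 2.356 and b = (1−μ)·7.8548 = 5.498.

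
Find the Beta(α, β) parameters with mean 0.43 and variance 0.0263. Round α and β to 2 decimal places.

α = 3.58, β = 4.74

Write ν = α+β; then α = μν and Var = μ(1−μ)/(ν+1).
ν = μ(1−μ)/Var − 1 = 0.2451/0.0263 − 1 = 8.3194.
α = 0.43·8.3194 = 3.58, β = 0.57·8.3194 = 4.74.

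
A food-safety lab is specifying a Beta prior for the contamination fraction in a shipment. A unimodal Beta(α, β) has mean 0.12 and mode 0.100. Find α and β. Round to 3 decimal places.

α = 4.800, β = 35.200

With s = α+β: μ = α/s and mode = (α−1)/(s−2). Eliminating α = μs,
μs − 1 = m(s−2) ⇒ s(μ−m) = 1−2m ⇒ s = 0.800/0.020 = 40.0000.
So α = μs = 4.800, β = (1−μ)s = 35.200.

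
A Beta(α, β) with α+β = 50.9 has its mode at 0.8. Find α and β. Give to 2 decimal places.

α = 40.12, β = 10.78

Mode = (α−1)/(κ−2) with κ = α+β, so α−1 = 0.8·48.9 = 39.12.
α = 40.12; β = κ − α = 10.78.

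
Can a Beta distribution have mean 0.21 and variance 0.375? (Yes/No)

No

A Beta with mean μ has variance μ(1−μ)/(α+β+1) < μ(1−μ).
Here μ(1−μ) = 0.21×0.79 = 0.1659, and 0.375 ≥ 0.1659.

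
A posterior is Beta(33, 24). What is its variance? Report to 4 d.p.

α+β = 57 and αβ = 792, so Var = αβ/[(α+β)²(α+β+1)] = 792/188442 = 0.0042.

0.0042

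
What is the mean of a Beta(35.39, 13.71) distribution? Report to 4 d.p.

E[X] = α/(α+β) = 35.39/49.10 = 0.7208.

0.7208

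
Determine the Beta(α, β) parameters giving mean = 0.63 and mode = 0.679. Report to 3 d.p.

With s = α+β: μ = α/s and mode = (α−1)/(s−2). Eliminating α = μs,
μs − 1 = m(s−2) ⇒ s(μ−m) = 1−2m ⇒ s = -0.358/-0.049 = 7.3061.
So α = μs = 4.603, β = (1−μ)s = 2.703.

α = 4.603, β = 2.703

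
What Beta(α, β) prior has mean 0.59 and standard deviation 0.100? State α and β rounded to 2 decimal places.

α = 13.68, β = 9.51

σ² = 0.100² = 0.010000.
With s = α+β, Var = μ(1−μ)/(s+1), so s+1 = (0.59×0.41)/0.010000 = 24.1900 and s = 23.1900.
α = μs = 13.68, β = (1−μ)s = 9.51.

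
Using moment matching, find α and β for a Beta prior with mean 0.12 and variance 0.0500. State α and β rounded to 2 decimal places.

α = 0.13, β = 0.98

Write ν = α+β; then α = μν and Var = μ(1−μ)/(ν+1).
ν = μ(1−μ)/Var − 1 = 0.1056/0.0500 − 1 = 1.1120.
α = 0.12·1.1120 = 0.13, β = 0.88·1.1120 = 0.98.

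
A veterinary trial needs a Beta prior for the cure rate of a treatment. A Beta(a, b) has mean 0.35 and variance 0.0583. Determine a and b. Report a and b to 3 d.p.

a = 1.016, b = 1.886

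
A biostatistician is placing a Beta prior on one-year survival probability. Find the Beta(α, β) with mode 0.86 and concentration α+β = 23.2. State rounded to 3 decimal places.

Mode = (α−1)/(κ−2) with κ = α+β, so α−1 = 0.86·21.2 = 18.232.
α = 19.232; β = κ − α = 3.968.

α = 19.232, β = 3.968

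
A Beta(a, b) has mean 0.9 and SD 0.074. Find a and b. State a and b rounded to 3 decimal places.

a = 13.892, b = 1.544

Variance = 0.074² = 0.005476. The moment-matching identity a+b = μ(1−μ)/Var − 1 gives
a+b = 0.09/0.005476 − 1 = 15.4354, so a = μ·15.4354 = 13.892 and b = (1−μ)·15.4354 = 1.544.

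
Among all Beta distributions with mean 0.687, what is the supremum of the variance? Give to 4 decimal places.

For fixed mean μ the Beta variance is μ(1−μ)/(α+β+1), increasing as α+β decreases.
Its least upper bound (not attained) is μ(1−μ) = 0.687·0.313 = 0.2150.

0.2150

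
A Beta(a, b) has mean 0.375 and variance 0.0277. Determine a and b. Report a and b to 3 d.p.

By moment matching, a+b = μ(1−μ)/σ² − 1 = (0.375·0.625)/0.0277 − 1 = 8.4612 − 1 = 7.4612.
Since a/(a+b) = μ, a = 0.375·7.4612 = 2.798 and b = 0.625·7.4612 = 4.663.

a = 2.798, b = 4.663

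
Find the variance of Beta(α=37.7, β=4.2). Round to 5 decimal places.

μ = 37.7/41.9 = 0.899761; Var = μ(1−μ)/(α+β+1) = 0.0901909/42.9 = 0.00210.

0.00210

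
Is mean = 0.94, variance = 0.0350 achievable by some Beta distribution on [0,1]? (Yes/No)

A Beta with mean μ has variance μ(1−μ)/(α+β+1) < μ(1−μ).
Here μ(1−μ) = 0.94×0.06 = 0.0564, and 0.0350 < 0.0564.

Yes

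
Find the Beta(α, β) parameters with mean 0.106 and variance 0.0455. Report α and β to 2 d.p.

α = 0.11, β = 0.97

By moment matching, α+β = μ(1−μ)/σ² − 1 = (0.106·0.894)/0.0455 − 1 = 2.0827 − 1 = 1.0827.
Since α/(α+β) = μ, α = 0.106·1.0827 = 0.11 and β = 0.894·1.0827 = 0.97.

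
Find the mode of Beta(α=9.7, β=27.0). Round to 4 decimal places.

The density x^(α−1)(1−x)^(β−1) is maximised at (α−1)/(α+β−2) = 8.7/34.7 = 0.2507.

0.2507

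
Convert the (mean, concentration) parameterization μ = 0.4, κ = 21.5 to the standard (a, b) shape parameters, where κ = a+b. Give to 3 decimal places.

Split κ in proportion μ : (1−μ): a = 0.4·21.5 = 8.600, b = 21.5 − 8.600 = 12.900.

a = 8.600, b = 12.900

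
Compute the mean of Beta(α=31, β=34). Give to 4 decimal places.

0.4769

E[X] = α/(α+β) = 31/65 = 0.4769.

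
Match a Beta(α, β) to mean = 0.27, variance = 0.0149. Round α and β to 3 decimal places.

Write ν = α+β; then α = μν and Var = μ(1−μ)/(ν+1).
ν = μ(1−μ)/Var − 1 = 0.1971/0.0149 − 1 = 12.2282.
α = 0.27·12.2282 = 3.302, β = 0.73·12.2282 = 8.927.

α = 3.302, β = 8.927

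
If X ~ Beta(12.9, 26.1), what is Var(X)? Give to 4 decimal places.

0.0055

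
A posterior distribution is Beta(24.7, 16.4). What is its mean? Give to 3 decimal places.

0.601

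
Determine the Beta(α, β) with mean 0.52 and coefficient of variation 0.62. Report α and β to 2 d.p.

α = 0.73, β = 0.67

Var = (CV·μ)² = (0.62×0.52)² = 0.103942.
α+β = μ(1−μ)/Var − 1 = 0.2496/0.103942 − 1 = 1.4013.
Thus α = 0.52·1.4013 = 0.73 and β = 0.48·1.4013 = 0.67.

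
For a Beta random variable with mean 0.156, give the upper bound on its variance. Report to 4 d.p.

0.1317

Var = μ(1−μ)/(α+β+1), which approaches μ(1−μ) as α+β → 0.
So the supremum is μ(1−μ) = 0.156×0.844 = 0.1317.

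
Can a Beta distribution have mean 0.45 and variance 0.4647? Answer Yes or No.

No

For any Beta, Var(X) < E[X]·(1−E[X]).
Here μ(1−μ) = 0.45×0.55 = 0.2475, and 0.4647 ≥ 0.2475.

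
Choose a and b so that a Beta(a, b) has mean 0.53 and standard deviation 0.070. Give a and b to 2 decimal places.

Variance = 0.070² = 0.004900. The moment-matching identity a+b = μ(1−μ)/Var − 1 gives
a+b = 0.2491/0.004900 − 1 = 49.8367, so a = μ·49.8367 = 26.41 and b = (1−μ)·49.8367 = 23.42.

a = 26.41, b = 23.42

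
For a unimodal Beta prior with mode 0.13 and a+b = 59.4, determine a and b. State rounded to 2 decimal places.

For a,b>1 the mode is (a−1)/(a+b−2), so a = mode·(κ−2)+1 = 0.13×57.4+1 = 8.46.
And b = (1−mode)·(κ−2)+1 = 0.87×57.4+1 = 50.94.

a = 8.46, b = 50.94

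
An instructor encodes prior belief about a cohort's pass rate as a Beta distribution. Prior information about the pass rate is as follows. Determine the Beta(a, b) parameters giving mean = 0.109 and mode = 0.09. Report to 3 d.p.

a = 4.704, b = 38.454

Let s = a+b. Mean gives a = μs = 0.109s; mode gives (a−1)/(s−2) = 0.09.
Substituting: 0.109s − 1 = 0.09(s−2) = 0.09s − 0.18, so 0.019s = 0.82 and s = 43.1579.
Then a = 0.109×43.1579 = 4.704 and b = s−a = 38.454.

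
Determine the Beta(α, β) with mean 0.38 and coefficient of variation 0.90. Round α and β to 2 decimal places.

σ = CV·μ = 0.90×0.38 = 0.34200, so σ² = 0.116964.
s+1 = μ(1−μ)/σ² = 0.2356/0.116964 = 2.0143, so s = α+β = 1.0143.
α = μs = 0.39, β = (1−μ)s = 0.63.

α = 0.39, β = 0.63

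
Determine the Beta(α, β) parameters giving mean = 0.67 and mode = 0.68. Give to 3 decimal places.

α = 24.120, β = 11.880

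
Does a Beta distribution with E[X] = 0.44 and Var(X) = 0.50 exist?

The Beta variance bound is σ² < μ(1−μ).
Here μ(1−μ) = 0.44×0.56 = 0.2464, and 0.50 ≥ 0.2464.

No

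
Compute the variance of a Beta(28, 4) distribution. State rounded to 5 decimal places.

Var = αβ/[(α+β)²(α+β+1)] = (28×4)/(32²×33) = 112/33792 = 0.00331.

0.00331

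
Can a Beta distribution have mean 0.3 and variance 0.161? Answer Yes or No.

Yes

For any Beta, Var(X) < E[X]·(1−E[X]).
Here μ(1−μ) = 0.3×0.7 = 0.21, and 0.161 < 0.21.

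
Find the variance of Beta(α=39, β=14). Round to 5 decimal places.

α+β = 53 and αβ = 546, so Var = αβ/[(α+β)²(α+β+1)] = 546/151686 = 0.00360.

0.00360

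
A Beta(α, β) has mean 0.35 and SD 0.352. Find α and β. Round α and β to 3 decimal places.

σ² = 0.352² = 0.123904.
With s = α+β, Var = μ(1−μ)/(s+1), so s+1 = (0.35×0.65)/0.123904 = 1.8361 and s = 0.8361.
α = μs = 0.293, β = (1−μ)s = 0.543.

α = 0.293, β = 0.543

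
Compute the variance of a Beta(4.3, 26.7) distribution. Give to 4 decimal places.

μ = 4.3/31.0 = 0.138710; Var = μ(1−μ)/(α+β+1) = 0.1194693/32.0 = 0.0037.

0.0037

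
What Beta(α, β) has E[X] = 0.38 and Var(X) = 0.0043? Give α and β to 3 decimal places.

α = 20.440, β = 33.350

By moment matching, α+β = μ(1−μ)/σ² − 1 = (0.38·0.62)/0.0043 − 1 = 54.7907 − 1 = 53.7907.
Since α/(α+β) = μ, α = 0.38·53.7907 = 20.440 and β = 0.62·53.7907 = 33.350.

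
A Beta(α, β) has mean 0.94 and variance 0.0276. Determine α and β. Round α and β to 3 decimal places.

α = 0.981, β = 0.063

Let s = α+β. The Beta variance is μ(1−μ)/(s+1).
So s+1 = μ(1−μ)/σ² = (0.94×0.06)/0.0276 = 0.0564/0.0276 = 2.0435, giving s = 1.0435.
Then α = μs = 0.94×1.0435 = 0.981 and β = (1−μ)s = 0.06×1.0435 = 0.063.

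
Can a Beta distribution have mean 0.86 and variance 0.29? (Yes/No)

No

The Beta variance bound is σ² < μ(1−μ).
Here μ(1−μ) = 0.86×0.14 = 0.1204, and 0.29 ≥ 0.1204.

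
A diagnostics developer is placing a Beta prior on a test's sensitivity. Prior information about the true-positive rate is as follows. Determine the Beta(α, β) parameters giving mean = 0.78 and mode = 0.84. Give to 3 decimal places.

With s = α+β: μ = α/s and mode = (α−1)/(s−2). Eliminating α = μs,
μs − 1 = m(s−2) ⇒ s(μ−m) = 1−2m ⇒ s = -0.68/-0.06 = 11.3333.
So α = μs = 8.840, β = (1−μ)s = 2.493.

α = 8.840, β = 2.493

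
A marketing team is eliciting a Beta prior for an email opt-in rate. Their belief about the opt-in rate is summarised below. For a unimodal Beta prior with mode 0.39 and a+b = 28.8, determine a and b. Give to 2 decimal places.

a = 11.45, b = 17.35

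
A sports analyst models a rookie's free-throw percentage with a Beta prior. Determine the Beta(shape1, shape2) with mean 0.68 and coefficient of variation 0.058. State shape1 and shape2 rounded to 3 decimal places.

shape1 = 94.445, shape2 = 44.445

Var = (CV·μ)² = (0.058×0.68)² = 0.001556.
shape1+shape2 = μ(1−μ)/Var − 1 = 0.2176/0.001556 − 1 = 138.8895.
Thus shape1 = 0.68·138.8895 = 94.445 and shape2 = 0.32·138.8895 = 44.445.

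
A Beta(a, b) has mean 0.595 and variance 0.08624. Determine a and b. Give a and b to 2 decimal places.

a = 1.07, b = 0.73

By moment matching, a+b = μ(1−μ)/σ² − 1 = (0.595·0.405)/0.08624 − 1 = 2.7942 − 1 = 1.7942.
Since a/(a+b) = μ, a = 0.595·1.7942 = 1.07 and b = 0.405·1.7942 = 0.73.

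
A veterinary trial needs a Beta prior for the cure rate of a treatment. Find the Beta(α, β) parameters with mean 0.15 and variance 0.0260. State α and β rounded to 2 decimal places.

α = 0.59, β = 3.32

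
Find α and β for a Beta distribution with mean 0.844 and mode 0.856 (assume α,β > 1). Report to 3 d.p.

With s = α+β: μ = α/s and mode = (α−1)/(s−2). Eliminating α = μs,
μs − 1 = m(s−2) ⇒ s(μ−m) = 1−2m ⇒ s = -0.712/-0.012 = 59.3333.
So α = μs = 50.077, β = (1−μ)s = 9.256.

α = 50.077, β = 9.256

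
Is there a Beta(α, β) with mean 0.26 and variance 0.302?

A Beta with mean μ has variance μ(1−μ)/(α+β+1) < μ(1−μ).
Here μ(1−μ) = 0.26×0.74 = 0.1924, and 0.302 ≥ 0.1924.

No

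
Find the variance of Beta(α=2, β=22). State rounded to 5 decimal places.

0.00306

Var = αβ/[(α+β)²(α+β+1)] = (2×22)/(24²×25) = 44/14400 = 0.00306.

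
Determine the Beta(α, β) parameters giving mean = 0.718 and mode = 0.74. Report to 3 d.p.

With s = α+β: μ = α/s and mode = (α−1)/(s−2). Eliminating α = μs,
μs − 1 = m(s−2) ⇒ s(μ−m) = 1−2m ⇒ s = -0.48/-0.022 = 21.8182.
So α = μs = 15.665, β = (1−μ)s = 6.153.

α = 15.665, β = 6.153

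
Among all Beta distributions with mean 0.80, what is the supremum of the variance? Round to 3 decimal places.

Var = μ(1−μ)/(α+β+1), which approaches μ(1−μ) as α+β → 0.
So the supremum is μ(1−μ) = 0.80×0.20 = 0.160.

0.160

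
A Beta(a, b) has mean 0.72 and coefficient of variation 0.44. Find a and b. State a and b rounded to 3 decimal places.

σ = CV·μ = 0.44×0.72 = 0.31680, so σ² = 0.100362.
s+1 = μ(1−μ)/σ² = 0.2016/0.100362 = 2.0087, so s = a+b = 1.0087.
a = μs = 0.726, b = (1−μ)s = 0.282.

a = 0.726, b = 0.282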